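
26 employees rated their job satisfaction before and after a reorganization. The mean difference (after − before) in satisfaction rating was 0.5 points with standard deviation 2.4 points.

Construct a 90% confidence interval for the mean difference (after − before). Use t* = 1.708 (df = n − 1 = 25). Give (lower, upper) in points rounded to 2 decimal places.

This is a matched-pairs design, so SE = s_d/√n = 2.4/√26 = 0.4707.
Margin = 1.708 × 0.4707 = 0.8040; the interval is 0.5 ± 0.8040 = (-0.30, 1.30).

(-0.30, 1.30)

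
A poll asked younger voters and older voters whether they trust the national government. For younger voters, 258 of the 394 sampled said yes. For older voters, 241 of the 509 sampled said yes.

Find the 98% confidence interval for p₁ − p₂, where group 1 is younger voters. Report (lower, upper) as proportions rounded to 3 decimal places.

(0.105, 0.257)

p̂₁ = 258/394 = 0.6548 and p̂₂ = 241/509 = 0.4735.
SE₁ = √(p̂₁(1−p̂₁)/n₁) = √(0.6548·0.3452/394) = 0.02395; SE₂ = √(0.4735·0.5265/509) = 0.02213.
Independent samples: SE of the difference = √(SE₁² + SE₂²) = √(0.0005736025 + 0.0004897369) = 0.03261.
z* for 98% confidence is 2.326, so the margin of error is 2.326 × 0.03261 = 0.07585.
Point estimate p̂₁ − p̂₂ = 0.6548 − 0.4735 = 0.1813.
0.1813 ± 0.07585 → (0.105, 0.257).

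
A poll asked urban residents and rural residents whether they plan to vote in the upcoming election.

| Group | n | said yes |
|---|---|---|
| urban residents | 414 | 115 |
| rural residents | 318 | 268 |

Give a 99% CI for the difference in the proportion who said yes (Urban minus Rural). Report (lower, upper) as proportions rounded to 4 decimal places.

(-0.6423, -0.4877)

First, p̂₁ = 115/414 = 0.2778; p̂₂ = 268/318 = 0.8428.
The two standard errors are √(0.2778×0.7222/414) = 0.02201 and √(0.8428×0.1572/318) = 0.02041.
Because the samples are independent, SE_diff = √(0.02201² + 0.02041²) = 0.03002.
Using z* = 2.576 for 99%, ME = 2.576 × 0.03002 = 0.07733.
p̂₁ − p̂₂ = -0.5650; interval -0.5650 ± 0.07733 gives (-0.6423, -0.4877).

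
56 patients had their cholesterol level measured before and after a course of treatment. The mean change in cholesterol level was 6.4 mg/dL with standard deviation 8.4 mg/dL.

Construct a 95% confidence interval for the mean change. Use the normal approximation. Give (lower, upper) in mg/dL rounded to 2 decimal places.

(4.20, 8.60)

This is a matched-pairs design, so SE = s_d/√n = 8.4/√56 = 1.1225.
Margin = 1.960 × 1.1225 = 2.2001; the interval is 6.4 ± 2.2001 = (4.20, 8.60).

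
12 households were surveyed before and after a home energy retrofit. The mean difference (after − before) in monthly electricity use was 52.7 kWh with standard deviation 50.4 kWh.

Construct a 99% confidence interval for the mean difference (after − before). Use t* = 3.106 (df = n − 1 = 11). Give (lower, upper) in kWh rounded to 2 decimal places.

(7.51, 97.89)

Paired design: SE = s_d/√n = 50.4/√12 = 14.5492.
t* = 3.106; margin of error = 3.106 × 14.5492 = 45.1898.
52.7 ± 45.1898 → (7.51, 97.89).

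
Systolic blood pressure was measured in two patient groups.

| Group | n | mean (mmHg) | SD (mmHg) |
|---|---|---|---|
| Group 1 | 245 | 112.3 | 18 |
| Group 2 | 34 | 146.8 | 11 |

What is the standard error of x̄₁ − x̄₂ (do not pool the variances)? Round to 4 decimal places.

Per-group SEs: s₁/√n₁ = 18/√245 = 1.1500, s₂/√n₂ = 11/√34 = 1.8865.
Unpooled SE of the difference: √(1.3225 + 3.55888225) = 2.2094.

2.2094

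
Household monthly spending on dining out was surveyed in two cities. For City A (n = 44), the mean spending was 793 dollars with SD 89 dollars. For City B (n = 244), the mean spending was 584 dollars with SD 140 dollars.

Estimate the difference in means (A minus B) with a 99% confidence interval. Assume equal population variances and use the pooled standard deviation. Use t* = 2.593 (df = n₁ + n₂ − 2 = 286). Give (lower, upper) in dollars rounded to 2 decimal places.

(152.27, 265.73)

Pooled variance s_p² = [43·89² + 243·140²] / (44+244−2) = 17844.0664, so s_p = 133.5817.
SE_diff = s_p·√(1/n₁ + 1/n₂) = 133.5817·√(1/44 + 1/244) = 21.8787.
t* = 2.593; margin = 2.593 × 21.8787 = 56.7315.
Difference = 793 − 584 = 209.0000.
209.0000 ± 56.7315 → (152.27, 265.73).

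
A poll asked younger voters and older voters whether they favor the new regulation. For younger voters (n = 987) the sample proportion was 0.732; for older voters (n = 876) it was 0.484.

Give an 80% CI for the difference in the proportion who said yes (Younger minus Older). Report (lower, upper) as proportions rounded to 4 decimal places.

The two standard errors are √(0.7320×0.2680/987) = 0.01410 and √(0.4840×0.5160/876) = 0.01688.
Because the samples are independent, SE_diff = √(0.01410² + 0.01688²) = 0.02199.
Using z* = 1.282 for 80%, ME = 1.282 × 0.02199 = 0.02819.
p̂₁ − p̂₂ = 0.2480; interval 0.2480 ± 0.02819 gives (0.2198, 0.2762).

(0.2198, 0.2762)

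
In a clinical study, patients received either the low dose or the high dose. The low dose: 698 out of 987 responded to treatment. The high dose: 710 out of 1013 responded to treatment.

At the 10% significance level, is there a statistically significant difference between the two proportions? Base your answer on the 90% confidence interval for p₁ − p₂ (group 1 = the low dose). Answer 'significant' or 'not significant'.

First, p̂₁ = 698/987 = 0.7072; p̂₂ = 710/1013 = 0.7009.
The two standard errors are √(0.7072×0.2928/987) = 0.01448 and √(0.7009×0.2991/1013) = 0.01439.
Because the samples are independent, SE_diff = √(0.01448² + 0.01439²) = 0.02041.
Using z* = 1.645 for 90%, ME = 1.645 × 0.02041 = 0.03357.
p̂₁ − p̂₂ = 0.0063; interval 0.0063 ± 0.03357 gives (-0.02727, 0.03987).
The interval (-0.02727, 0.03987) contains 0, so the difference is not significant.

not significant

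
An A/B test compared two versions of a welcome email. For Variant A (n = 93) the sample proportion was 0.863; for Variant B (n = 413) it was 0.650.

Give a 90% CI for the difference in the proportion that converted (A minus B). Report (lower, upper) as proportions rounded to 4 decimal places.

SE₁ = √(p̂₁(1−p̂₁)/n₁) = √(0.8630·0.1370/93) = 0.03566; SE₂ = √(0.6500·0.3500/413) = 0.02347.
Independent samples: SE of the difference = √(SE₁² + SE₂²) = √(0.0012716356 + 0.0005508409) = 0.04269.
z* for 90% confidence is 1.645, so the margin of error is 1.645 × 0.04269 = 0.07023.
Point estimate p̂₁ − p̂₂ = 0.8630 − 0.6500 = 0.2130.
0.2130 ± 0.07023 → (0.1428, 0.2832).

(0.1428, 0.2832)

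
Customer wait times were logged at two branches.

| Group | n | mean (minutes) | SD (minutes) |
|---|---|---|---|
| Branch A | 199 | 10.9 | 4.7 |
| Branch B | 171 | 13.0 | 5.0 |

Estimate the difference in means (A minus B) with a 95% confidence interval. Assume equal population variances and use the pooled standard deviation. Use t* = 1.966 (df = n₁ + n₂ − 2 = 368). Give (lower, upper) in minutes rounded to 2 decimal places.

s_p = √[((n₁−1)s₁² + (n₂−1)s₂²)/(n₁+n₂−2)] = √[(198·4.7² + 170·5.0²)/368] = 4.8409.
SE = 4.8409·√(1/199 + 1/171) = 0.5048.
With t* = 1.966, margin = 1.966 × 0.5048 = 0.9924.
x̄₁ − x̄₂ = 10.9 − 13.0 = -2.1000; interval -2.1000 ± 0.9924 = (-3.09, -1.11).

(-3.09, -1.11)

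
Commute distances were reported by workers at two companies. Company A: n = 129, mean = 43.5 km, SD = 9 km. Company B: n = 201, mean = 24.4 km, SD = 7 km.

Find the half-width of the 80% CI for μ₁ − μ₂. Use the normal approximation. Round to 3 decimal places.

Per-group SEs: s₁/√n₁ = 9/√129 = 0.7924, s₂/√n₂ = 7/√201 = 0.4937.
Unpooled SE of the difference: √(0.62789776 + 0.24373969) = 0.9336.
Margin of error = z* · SE = 1.282 × 0.9336 = 1.1969.

1.197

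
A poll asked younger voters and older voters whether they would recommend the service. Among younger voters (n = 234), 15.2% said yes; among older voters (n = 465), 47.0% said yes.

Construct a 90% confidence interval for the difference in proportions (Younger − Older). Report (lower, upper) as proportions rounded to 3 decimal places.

The two standard errors are √(0.1520×0.8480/234) = 0.02347 and √(0.4700×0.5300/465) = 0.02315.
Because the samples are independent, SE_diff = √(0.02347² + 0.02315²) = 0.03297.
Using z* = 1.645 for 90%, ME = 1.645 × 0.03297 = 0.05424.
p̂₁ − p̂₂ = -0.3180; interval -0.3180 ± 0.05424 gives (-0.372, -0.264).

(-0.372, -0.264)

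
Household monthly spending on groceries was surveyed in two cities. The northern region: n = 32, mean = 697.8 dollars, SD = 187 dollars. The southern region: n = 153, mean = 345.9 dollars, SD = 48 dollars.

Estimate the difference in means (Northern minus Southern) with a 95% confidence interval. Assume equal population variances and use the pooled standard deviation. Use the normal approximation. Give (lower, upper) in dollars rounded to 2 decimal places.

(318.17, 385.63)

Pooled variance s_p² = [31·187² + 152·48²] / (32+153−2) = 7837.4153, so s_p = 88.5292.
SE_diff = s_p·√(1/n₁ + 1/n₂) = 88.5292·√(1/32 + 1/153) = 17.2088.
z* = 1.960; margin = 1.960 × 17.2088 = 33.7292.
Difference = 697.8 − 345.9 = 351.9000.
351.9000 ± 33.7292 → (318.17, 385.63).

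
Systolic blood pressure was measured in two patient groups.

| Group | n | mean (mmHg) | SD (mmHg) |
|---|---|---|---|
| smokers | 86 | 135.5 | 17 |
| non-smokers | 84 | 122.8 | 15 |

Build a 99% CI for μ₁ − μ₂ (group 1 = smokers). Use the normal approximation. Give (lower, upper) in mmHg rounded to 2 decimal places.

(6.37, 19.03)

Per-group SEs: s₁/√n₁ = 17/√86 = 1.8332, s₂/√n₂ = 15/√84 = 1.6366.
Unpooled SE of the difference: √(3.36062224 + 2.67845956) = 2.4575.
Margin of error = z* · SE = 2.576 × 2.4575 = 6.3305.
x̄₁ − x̄₂ = 135.5 − 122.8 = 12.7000.
CI: 12.7000 ± 6.3305 = (6.37, 19.03).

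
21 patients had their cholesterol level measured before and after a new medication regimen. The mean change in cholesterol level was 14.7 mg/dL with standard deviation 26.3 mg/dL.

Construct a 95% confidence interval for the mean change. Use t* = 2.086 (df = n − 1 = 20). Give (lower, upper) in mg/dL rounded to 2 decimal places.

Paired design: SE = s_d/√n = 26.3/√21 = 5.7391.
t* = 2.086; margin of error = 2.086 × 5.7391 = 11.9718.
14.7 ± 11.9718 → (2.73, 26.67).

(2.73, 26.67)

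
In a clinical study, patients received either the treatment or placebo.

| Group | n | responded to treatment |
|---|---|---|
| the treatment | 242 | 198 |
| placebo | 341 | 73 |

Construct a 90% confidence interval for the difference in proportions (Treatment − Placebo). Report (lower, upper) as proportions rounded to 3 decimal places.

(0.549, 0.659)

p̂₁ = 198/242 = 0.8182 and p̂₂ = 73/341 = 0.2141.
SE₁ = √(p̂₁(1−p̂₁)/n₁) = √(0.8182·0.1818/242) = 0.02479; SE₂ = √(0.2141·0.7859/341) = 0.02221.
Independent samples: SE of the difference = √(SE₁² + SE₂²) = √(0.0006145441 + 0.0004932841) = 0.03328.
z* for 90% confidence is 1.645, so the margin of error is 1.645 × 0.03328 = 0.05475.
Point estimate p̂₁ − p̂₂ = 0.8182 − 0.2141 = 0.6041.
0.6041 ± 0.05475 → (0.549, 0.659).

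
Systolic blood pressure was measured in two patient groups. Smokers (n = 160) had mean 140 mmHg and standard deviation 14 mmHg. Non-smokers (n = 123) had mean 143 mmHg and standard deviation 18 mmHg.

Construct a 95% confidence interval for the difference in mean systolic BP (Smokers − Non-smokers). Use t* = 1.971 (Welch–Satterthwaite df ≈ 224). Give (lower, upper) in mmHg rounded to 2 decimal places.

Standard errors of each mean: 14/√160 = 1.1068 and 18/√123 = 1.6230.
SE(x̄₁ − x̄₂) = √(1.1068² + 1.6230²) = 1.9645 for independent samples with unequal variances.
With t* = 1.971, the margin is 1.971 × 1.9645 = 3.8720.
x̄₁ − x̄₂ = 140 − 143 = -3.0000; the interval is -3.0000 ± 3.8720 = (-6.87, 0.87).

(-6.87, 0.87)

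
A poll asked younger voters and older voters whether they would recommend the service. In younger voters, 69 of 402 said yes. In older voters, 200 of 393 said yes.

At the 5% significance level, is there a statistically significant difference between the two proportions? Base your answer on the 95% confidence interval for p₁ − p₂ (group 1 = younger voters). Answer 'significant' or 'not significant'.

significant

p̂₁ = 69/402 = 0.1716 and p̂₂ = 200/393 = 0.5089.
SE₁ = √(p̂₁(1−p̂₁)/n₁) = √(0.1716·0.8284/402) = 0.01880; SE₂ = √(0.5089·0.4911/393) = 0.02522.
Independent samples: SE of the difference = √(SE₁² + SE₂²) = √(0.00035344 + 0.0006360484) = 0.03146.
z* for 95% confidence is 1.960, so the margin of error is 1.960 × 0.03146 = 0.06166.
Point estimate p̂₁ − p̂₂ = 0.1716 − 0.5089 = -0.3373.
-0.3373 ± 0.06166 → (-0.39896, -0.27564).
The interval (-0.39896, -0.27564) does not contain 0, so the difference is significant.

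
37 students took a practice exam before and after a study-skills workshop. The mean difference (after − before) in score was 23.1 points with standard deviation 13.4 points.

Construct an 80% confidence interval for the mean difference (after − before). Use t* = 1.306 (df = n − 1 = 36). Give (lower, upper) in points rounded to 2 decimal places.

Paired design: SE = s_d/√n = 13.4/√37 = 2.2029.
t* = 1.306; margin of error = 1.306 × 2.2029 = 2.8770.
23.1 ± 2.8770 → (20.22, 25.98).

(20.22, 25.98)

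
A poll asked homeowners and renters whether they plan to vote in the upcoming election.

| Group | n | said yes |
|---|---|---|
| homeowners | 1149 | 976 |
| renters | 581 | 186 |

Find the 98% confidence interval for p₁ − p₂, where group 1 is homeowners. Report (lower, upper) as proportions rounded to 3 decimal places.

(0.478, 0.581)

p̂₁ = 976/1149 = 0.8494 and p̂₂ = 186/581 = 0.3201.
SE₁ = √(p̂₁(1−p̂₁)/n₁) = √(0.8494·0.1506/1149) = 0.01055; SE₂ = √(0.3201·0.6799/581) = 0.01935.
Independent samples: SE of the difference = √(SE₁² + SE₂²) = √(0.0001113025 + 0.0003744225) = 0.02204.
z* for 98% confidence is 2.326, so the margin of error is 2.326 × 0.02204 = 0.05127.
Point estimate p̂₁ − p̂₂ = 0.8494 − 0.3201 = 0.5293.
0.5293 ± 0.05127 → (0.478, 0.581).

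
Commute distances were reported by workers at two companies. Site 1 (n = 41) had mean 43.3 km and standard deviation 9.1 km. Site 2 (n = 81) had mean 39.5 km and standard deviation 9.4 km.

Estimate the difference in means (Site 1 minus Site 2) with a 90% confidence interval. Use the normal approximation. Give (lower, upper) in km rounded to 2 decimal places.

(0.90, 6.70)

Per-group SEs: s₁/√n₁ = 9.1/√41 = 1.4212, s₂/√n₂ = 9.4/√81 = 1.0444.
Unpooled SE of the difference: √(2.01980944 + 1.09077136) = 1.7637.
Margin of error = z* · SE = 1.645 × 1.7637 = 2.9013.
x̄₁ − x̄₂ = 43.3 − 39.5 = 3.8000.
CI: 3.8000 ± 2.9013 = (0.90, 6.70).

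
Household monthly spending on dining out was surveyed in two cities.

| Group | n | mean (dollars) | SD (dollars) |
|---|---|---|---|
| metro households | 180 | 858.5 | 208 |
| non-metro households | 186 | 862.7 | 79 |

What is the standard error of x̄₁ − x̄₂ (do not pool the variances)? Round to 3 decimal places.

16.550

Per-group SEs: s₁/√n₁ = 208/√180 = 15.5034, s₂/√n₂ = 79/√186 = 5.7926.
Unpooled SE of the difference: √(240.35541156 + 33.55421476) = 16.5502.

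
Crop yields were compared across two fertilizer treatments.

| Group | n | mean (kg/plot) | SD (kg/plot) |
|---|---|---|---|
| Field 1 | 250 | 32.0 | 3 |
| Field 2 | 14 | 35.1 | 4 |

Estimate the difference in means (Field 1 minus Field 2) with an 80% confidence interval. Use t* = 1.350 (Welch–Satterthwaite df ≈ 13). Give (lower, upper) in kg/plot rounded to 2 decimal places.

Standard errors of each mean: 3/√250 = 0.1897 and 4/√14 = 1.0690.
SE(x̄₁ − x̄₂) = √(0.1897² + 1.0690²) = 1.0857 for independent samples with unequal variances.
With t* = 1.350, the margin is 1.350 × 1.0857 = 1.4657.
x̄₁ − x̄₂ = 32.0 − 35.1 = -3.1000; the interval is -3.1000 ± 1.4657 = (-4.57, -1.63).

(-4.57, -1.63)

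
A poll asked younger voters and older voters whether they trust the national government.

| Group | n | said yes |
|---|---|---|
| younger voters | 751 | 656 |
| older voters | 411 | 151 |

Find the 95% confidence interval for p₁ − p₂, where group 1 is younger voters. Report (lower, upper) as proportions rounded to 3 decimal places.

(0.454, 0.558)

First, p̂₁ = 656/751 = 0.8735; p̂₂ = 151/411 = 0.3674.
The two standard errors are √(0.8735×0.1265/751) = 0.01213 and √(0.3674×0.6326/411) = 0.02378.
Because the samples are independent, SE_diff = √(0.01213² + 0.02378²) = 0.02670.
Using z* = 1.960 for 95%, ME = 1.960 × 0.02670 = 0.05233.
p̂₁ − p̂₂ = 0.5061; interval 0.5061 ± 0.05233 gives (0.454, 0.558).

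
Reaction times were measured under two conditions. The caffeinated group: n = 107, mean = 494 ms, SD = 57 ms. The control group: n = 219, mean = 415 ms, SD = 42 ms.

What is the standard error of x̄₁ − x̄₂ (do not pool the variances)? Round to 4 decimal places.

6.1983

Standard errors of each mean: 57/√107 = 5.5104 and 42/√219 = 2.8381.
SE(x̄₁ − x̄₂) = √(5.5104² + 2.8381²) = 6.1983 for independent samples with unequal variances.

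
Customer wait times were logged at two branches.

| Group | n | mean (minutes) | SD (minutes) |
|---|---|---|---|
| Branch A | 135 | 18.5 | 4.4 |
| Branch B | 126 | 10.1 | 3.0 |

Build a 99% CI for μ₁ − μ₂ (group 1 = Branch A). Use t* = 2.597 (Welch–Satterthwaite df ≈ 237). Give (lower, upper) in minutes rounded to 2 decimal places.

SE₁ = s₁/√n₁ = 4.4/√135 = 0.3787; SE₂ = 3.0/√126 = 0.2673.
Independent samples, unequal variances: SE_diff = √(SE₁² + SE₂²) = √(0.14341369 + 0.07144929) = 0.4635.
t* = 2.597, so margin of error = 2.597 × 0.4635 = 1.2037.
Difference in means = 18.5 − 10.1 = 8.4000.
8.4000 ± 1.2037 → (7.20, 9.60).

(7.20, 9.60)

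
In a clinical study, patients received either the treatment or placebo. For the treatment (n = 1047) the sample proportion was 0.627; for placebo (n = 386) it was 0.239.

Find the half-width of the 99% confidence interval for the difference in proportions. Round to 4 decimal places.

0.0679

Each SE is √(p̂(1−p̂)/n): √(0.6270·0.3730/1047) = 0.01495 and √(0.2390·0.7610/386) = 0.02171.
SE(p̂₁ − p̂₂) = √(SE₁² + SE₂²) = √(0.0002235025 + 0.0004713241) = 0.02636, since the two samples are independent.
At 99% confidence z* = 2.576; margin = 2.576 × 0.02636 = 0.06790.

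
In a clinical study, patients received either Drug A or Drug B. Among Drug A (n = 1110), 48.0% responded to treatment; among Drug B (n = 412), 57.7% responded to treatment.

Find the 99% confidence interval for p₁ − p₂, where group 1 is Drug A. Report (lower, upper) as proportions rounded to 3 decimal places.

(-0.171, -0.023)

The two standard errors are √(0.4800×0.5200/1110) = 0.01500 and √(0.5770×0.4230/412) = 0.02434.
Because the samples are independent, SE_diff = √(0.01500² + 0.02434²) = 0.02859.
Using z* = 2.576 for 99%, ME = 2.576 × 0.02859 = 0.07365.
p̂₁ − p̂₂ = -0.0970; interval -0.0970 ± 0.07365 gives (-0.171, -0.023).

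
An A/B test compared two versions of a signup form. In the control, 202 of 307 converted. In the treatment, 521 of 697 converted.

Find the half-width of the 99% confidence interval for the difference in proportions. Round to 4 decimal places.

0.0816

First, p̂₁ = 202/307 = 0.6580; p̂₂ = 521/697 = 0.7475.
The two standard errors are √(0.6580×0.3420/307) = 0.02707 and √(0.7475×0.2525/697) = 0.01646.
Because the samples are independent, SE_diff = √(0.02707² + 0.01646²) = 0.03168.
Using z* = 2.576 for 99%, ME = 2.576 × 0.03168 = 0.08161.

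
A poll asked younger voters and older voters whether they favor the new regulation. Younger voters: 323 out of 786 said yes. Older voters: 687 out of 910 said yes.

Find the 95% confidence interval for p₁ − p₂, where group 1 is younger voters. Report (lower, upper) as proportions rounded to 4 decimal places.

First, p̂₁ = 323/786 = 0.4109; p̂₂ = 687/910 = 0.7549.
The two standard errors are √(0.4109×0.5891/786) = 0.01755 and √(0.7549×0.2451/910) = 0.01426.
Because the samples are independent, SE_diff = √(0.01755² + 0.01426²) = 0.02261.
Using z* = 1.960 for 95%, ME = 1.960 × 0.02261 = 0.04432.
p̂₁ − p̂₂ = -0.3440; interval -0.3440 ± 0.04432 gives (-0.3883, -0.2997).

(-0.3883, -0.2997)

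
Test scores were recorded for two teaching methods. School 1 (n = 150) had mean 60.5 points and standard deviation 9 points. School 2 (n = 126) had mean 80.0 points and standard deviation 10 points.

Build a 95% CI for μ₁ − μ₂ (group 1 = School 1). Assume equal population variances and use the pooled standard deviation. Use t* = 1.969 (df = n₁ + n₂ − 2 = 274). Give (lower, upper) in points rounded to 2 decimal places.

Pooled variance s_p² = [149·9² + 125·10²] / (150+126−2) = 89.6679, so s_p = 9.4693.
SE_diff = s_p·√(1/n₁ + 1/n₂) = 9.4693·√(1/150 + 1/126) = 1.1443.
t* = 1.969; margin = 1.969 × 1.1443 = 2.2531.
Difference = 60.5 − 80.0 = -19.5000.
-19.5000 ± 2.2531 → (-21.75, -17.25).

(-21.75, -17.25)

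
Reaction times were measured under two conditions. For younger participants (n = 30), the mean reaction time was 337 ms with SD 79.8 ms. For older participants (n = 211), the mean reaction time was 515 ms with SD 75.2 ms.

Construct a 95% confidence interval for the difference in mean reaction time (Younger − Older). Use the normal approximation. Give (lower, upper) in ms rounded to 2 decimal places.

(-208.31, -147.69)

Per-group SEs: s₁/√n₁ = 79.8/√30 = 14.5694, s₂/√n₂ = 75.2/√211 = 5.1770.
Unpooled SE of the difference: √(212.26741636 + 26.801329) = 15.4618.
Margin of error = z* · SE = 1.960 × 15.4618 = 30.3051.
x̄₁ − x̄₂ = 337 − 515 = -178.0000.
CI: -178.0000 ± 30.3051 = (-208.31, -147.69).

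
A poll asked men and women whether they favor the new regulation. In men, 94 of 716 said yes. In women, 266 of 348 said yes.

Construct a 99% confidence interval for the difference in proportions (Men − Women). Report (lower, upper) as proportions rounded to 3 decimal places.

First, p̂₁ = 94/716 = 0.1313; p̂₂ = 266/348 = 0.7644.
The two standard errors are √(0.1313×0.8687/716) = 0.01262 and √(0.7644×0.2356/348) = 0.02275.
Because the samples are independent, SE_diff = √(0.01262² + 0.02275²) = 0.02602.
Using z* = 2.576 for 99%, ME = 2.576 × 0.02602 = 0.06703.
p̂₁ − p̂₂ = -0.6331; interval -0.6331 ± 0.06703 gives (-0.700, -0.566).

(-0.700, -0.566)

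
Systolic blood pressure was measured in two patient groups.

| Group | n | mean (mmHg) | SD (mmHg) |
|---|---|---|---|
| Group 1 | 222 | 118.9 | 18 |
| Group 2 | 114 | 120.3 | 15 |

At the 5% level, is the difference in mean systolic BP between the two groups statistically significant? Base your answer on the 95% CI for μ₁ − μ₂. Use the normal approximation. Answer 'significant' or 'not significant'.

Per-group SEs: s₁/√n₁ = 18/√222 = 1.2081, s₂/√n₂ = 15/√114 = 1.4049.
Unpooled SE of the difference: √(1.45950561 + 1.97374401) = 1.8529.
Margin of error = z* · SE = 1.960 × 1.8529 = 3.6317.
x̄₁ − x̄₂ = 118.9 − 120.3 = -1.4000.
CI: -1.4000 ± 3.6317 = (-5.0317, 2.2317).
The interval (-5.0317, 2.2317) contains 0, so the difference is not significant.

not significant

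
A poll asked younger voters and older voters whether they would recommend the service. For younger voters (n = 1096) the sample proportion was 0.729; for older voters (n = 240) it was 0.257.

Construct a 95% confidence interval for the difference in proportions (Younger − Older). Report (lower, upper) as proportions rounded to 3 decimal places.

SE₁ = √(p̂₁(1−p̂₁)/n₁) = √(0.7290·0.2710/1096) = 0.01343; SE₂ = √(0.2570·0.7430/240) = 0.02821.
Independent samples: SE of the difference = √(SE₁² + SE₂²) = √(0.0001803649 + 0.0007958041) = 0.03124.
z* for 95% confidence is 1.960, so the margin of error is 1.960 × 0.03124 = 0.06123.
Point estimate p̂₁ − p̂₂ = 0.7290 − 0.2570 = 0.4720.
0.4720 ± 0.06123 → (0.411, 0.533).

(0.411, 0.533)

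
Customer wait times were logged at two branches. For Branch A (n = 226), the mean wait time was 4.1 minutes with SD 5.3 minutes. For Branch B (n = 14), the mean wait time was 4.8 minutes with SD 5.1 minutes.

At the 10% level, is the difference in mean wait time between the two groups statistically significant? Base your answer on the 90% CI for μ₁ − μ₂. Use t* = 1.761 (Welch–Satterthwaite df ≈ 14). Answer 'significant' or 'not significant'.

not significant

Standard errors of each mean: 5.3/√226 = 0.3526 and 5.1/√14 = 1.3630.
SE(x̄₁ − x̄₂) = √(0.3526² + 1.3630²) = 1.4079 for independent samples with unequal variances.
With t* = 1.761, the margin is 1.761 × 1.4079 = 2.4793.
x̄₁ − x̄₂ = 4.1 − 4.8 = -0.7000; the interval is -0.7000 ± 2.4793 = (-3.1793, 1.7793).
The interval (-3.1793, 1.7793) contains 0, so the difference is not significant.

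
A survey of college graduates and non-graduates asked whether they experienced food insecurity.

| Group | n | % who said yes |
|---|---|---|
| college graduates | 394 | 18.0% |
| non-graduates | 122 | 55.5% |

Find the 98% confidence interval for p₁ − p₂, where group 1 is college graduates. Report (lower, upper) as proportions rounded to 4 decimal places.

SE₁ = √(p̂₁(1−p̂₁)/n₁) = √(0.1800·0.8200/394) = 0.01936; SE₂ = √(0.5550·0.4450/122) = 0.04499.
Independent samples: SE of the difference = √(SE₁² + SE₂²) = √(0.0003748096 + 0.0020241001) = 0.04898.
z* for 98% confidence is 2.326, so the margin of error is 2.326 × 0.04898 = 0.11393.
Point estimate p̂₁ − p̂₂ = 0.1800 − 0.5550 = -0.3750.
-0.3750 ± 0.11393 → (-0.4889, -0.2611).

(-0.4889, -0.2611)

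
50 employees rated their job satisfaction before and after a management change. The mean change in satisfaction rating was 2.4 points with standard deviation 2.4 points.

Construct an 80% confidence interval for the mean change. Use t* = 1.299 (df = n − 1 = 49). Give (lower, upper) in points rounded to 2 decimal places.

(1.96, 2.84)

This is a matched-pairs design, so SE = s_d/√n = 2.4/√50 = 0.3394.
Margin = 1.299 × 0.3394 = 0.4409; the interval is 2.4 ± 0.4409 = (1.96, 2.84).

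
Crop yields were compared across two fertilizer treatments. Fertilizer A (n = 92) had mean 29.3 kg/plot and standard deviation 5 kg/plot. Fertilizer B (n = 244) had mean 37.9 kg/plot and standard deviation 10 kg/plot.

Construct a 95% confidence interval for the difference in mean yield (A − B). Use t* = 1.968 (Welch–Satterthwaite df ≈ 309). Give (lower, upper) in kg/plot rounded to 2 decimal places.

(-10.22, -6.98)

Standard errors of each mean: 5/√92 = 0.5213 and 10/√244 = 0.6402.
SE(x̄₁ − x̄₂) = √(0.5213² + 0.6402²) = 0.8256 for independent samples with unequal variances.
With t* = 1.968, the margin is 1.968 × 0.8256 = 1.6248.
x̄₁ − x̄₂ = 29.3 − 37.9 = -8.6000; the interval is -8.6000 ± 1.6248 = (-10.22, -6.98).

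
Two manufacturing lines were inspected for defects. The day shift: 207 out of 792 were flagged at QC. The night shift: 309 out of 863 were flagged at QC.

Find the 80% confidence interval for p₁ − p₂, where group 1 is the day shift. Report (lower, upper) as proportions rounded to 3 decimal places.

(-0.126, -0.068)

Sample proportions: 207/792 = 0.2614, 309/863 = 0.3581.
Each SE is √(p̂(1−p̂)/n): √(0.2614·0.7386/792) = 0.01561 and √(0.3581·0.6419/863) = 0.01632.
SE(p̂₁ − p̂₂) = √(SE₁² + SE₂²) = √(0.0002436721 + 0.0002663424) = 0.02258, since the two samples are independent.
At 80% confidence z* = 1.282; margin = 1.282 × 0.02258 = 0.02895.
The difference is 0.2614 − 0.3581 = -0.0967, so the interval is -0.0967 ± 0.02895 = (-0.126, -0.068).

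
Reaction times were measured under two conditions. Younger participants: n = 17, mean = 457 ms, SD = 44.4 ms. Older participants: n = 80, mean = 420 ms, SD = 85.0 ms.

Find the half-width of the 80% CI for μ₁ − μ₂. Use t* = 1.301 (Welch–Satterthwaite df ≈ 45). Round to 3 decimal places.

18.685

SE₁ = s₁/√n₁ = 44.4/√17 = 10.7686; SE₂ = 85.0/√80 = 9.5033.
Independent samples, unequal variances: SE_diff = √(SE₁² + SE₂²) = √(115.96274596 + 90.31271089) = 14.3623.
t* = 1.301, so margin of error = 1.301 × 14.3623 = 18.6854.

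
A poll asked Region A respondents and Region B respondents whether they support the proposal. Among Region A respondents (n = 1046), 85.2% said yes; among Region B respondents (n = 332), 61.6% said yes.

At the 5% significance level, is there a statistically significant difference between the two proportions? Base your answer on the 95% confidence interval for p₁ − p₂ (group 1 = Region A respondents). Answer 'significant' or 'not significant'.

significant

The two standard errors are √(0.8520×0.1480/1046) = 0.01098 and √(0.6160×0.3840/332) = 0.02669.
Because the samples are independent, SE_diff = √(0.01098² + 0.02669²) = 0.02886.
Using z* = 1.960 for 95%, ME = 1.960 × 0.02886 = 0.05657.
p̂₁ − p̂₂ = 0.2360; interval 0.2360 ± 0.05657 gives (0.17943, 0.29257).
The interval (0.17943, 0.29257) does not contain 0, so the difference is significant.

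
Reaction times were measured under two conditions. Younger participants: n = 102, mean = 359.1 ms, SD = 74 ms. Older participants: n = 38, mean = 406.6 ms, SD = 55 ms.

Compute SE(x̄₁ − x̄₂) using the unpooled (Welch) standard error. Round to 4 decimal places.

Per-group SEs: s₁/√n₁ = 74/√102 = 7.3271, s₂/√n₂ = 55/√38 = 8.9222.
Unpooled SE of the difference: √(53.68639441 + 79.60565284) = 11.5452.

11.5452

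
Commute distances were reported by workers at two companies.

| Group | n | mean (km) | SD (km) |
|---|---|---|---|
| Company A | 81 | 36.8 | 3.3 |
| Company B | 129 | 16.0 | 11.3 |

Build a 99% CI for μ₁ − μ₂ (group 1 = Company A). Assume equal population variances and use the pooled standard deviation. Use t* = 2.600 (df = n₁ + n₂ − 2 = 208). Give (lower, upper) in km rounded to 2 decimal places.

(17.45, 24.15)

s_p = √[((n₁−1)s₁² + (n₂−1)s₂²)/(n₁+n₂−2)] = √[(80·3.3² + 128·11.3²)/208] = 9.0976.
SE = 9.0976·√(1/81 + 1/129) = 1.2897.
With t* = 2.600, margin = 2.600 × 1.2897 = 3.3532.
x̄₁ − x̄₂ = 36.8 − 16.0 = 20.8000; interval 20.8000 ± 3.3532 = (17.45, 24.15).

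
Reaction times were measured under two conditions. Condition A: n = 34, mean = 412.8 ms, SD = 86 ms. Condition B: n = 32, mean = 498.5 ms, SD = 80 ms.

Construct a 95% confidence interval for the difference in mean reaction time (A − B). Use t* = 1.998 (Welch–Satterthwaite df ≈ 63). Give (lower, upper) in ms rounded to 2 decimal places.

Per-group SEs: s₁/√n₁ = 86/√34 = 14.7489, s₂/√n₂ = 80/√32 = 14.1421.
Unpooled SE of the difference: √(217.53005121 + 199.99899241) = 20.4335.
Margin of error = t* · SE = 1.998 × 20.4335 = 40.8261.
x̄₁ − x̄₂ = 412.8 − 498.5 = -85.7000.
CI: -85.7000 ± 40.8261 = (-126.53, -44.87).

(-126.53, -44.87)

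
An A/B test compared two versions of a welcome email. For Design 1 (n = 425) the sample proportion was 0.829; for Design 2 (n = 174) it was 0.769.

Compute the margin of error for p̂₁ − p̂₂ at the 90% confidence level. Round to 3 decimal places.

Each SE is √(p̂(1−p̂)/n): √(0.8290·0.1710/425) = 0.01826 and √(0.7690·0.2310/174) = 0.03195.
SE(p̂₁ − p̂₂) = √(SE₁² + SE₂²) = √(0.0003334276 + 0.0010208025) = 0.03680, since the two samples are independent.
At 90% confidence z* = 1.645; margin = 1.645 × 0.03680 = 0.06054.

0.061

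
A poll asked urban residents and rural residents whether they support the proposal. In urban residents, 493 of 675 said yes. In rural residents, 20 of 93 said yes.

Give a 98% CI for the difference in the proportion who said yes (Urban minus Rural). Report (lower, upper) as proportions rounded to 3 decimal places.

(0.409, 0.622)

Sample proportions: 493/675 = 0.7304, 20/93 = 0.2151.
Each SE is √(p̂(1−p̂)/n): √(0.7304·0.2696/675) = 0.01708 and √(0.2151·0.7849/93) = 0.04261.
SE(p̂₁ − p̂₂) = √(SE₁² + SE₂²) = √(0.0002917264 + 0.0018156121) = 0.04591, since the two samples are independent.
At 98% confidence z* = 2.326; margin = 2.326 × 0.04591 = 0.10679.
The difference is 0.7304 − 0.2151 = 0.5153, so the interval is 0.5153 ± 0.10679 = (0.409, 0.622).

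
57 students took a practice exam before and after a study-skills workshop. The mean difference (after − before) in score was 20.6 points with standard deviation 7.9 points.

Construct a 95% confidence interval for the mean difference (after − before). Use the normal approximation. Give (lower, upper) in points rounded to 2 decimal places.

This is a matched-pairs design, so SE = s_d/√n = 7.9/√57 = 1.0464.
Margin = 1.960 × 1.0464 = 2.0509; the interval is 20.6 ± 2.0509 = (18.55, 22.65).

(18.55, 22.65)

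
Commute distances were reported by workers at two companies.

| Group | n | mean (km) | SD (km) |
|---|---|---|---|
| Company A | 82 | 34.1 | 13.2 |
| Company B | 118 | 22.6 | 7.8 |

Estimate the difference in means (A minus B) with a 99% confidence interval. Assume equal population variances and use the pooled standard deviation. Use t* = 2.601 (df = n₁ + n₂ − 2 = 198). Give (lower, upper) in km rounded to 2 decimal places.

(7.63, 15.37)

s_p = √[((n₁−1)s₁² + (n₂−1)s₂²)/(n₁+n₂−2)] = √[(81·13.2² + 117·7.8²)/198] = 10.3552.
SE = 10.3552·√(1/82 + 1/118) = 1.4888.
With t* = 2.601, margin = 2.601 × 1.4888 = 3.8724.
x̄₁ − x̄₂ = 34.1 − 22.6 = 11.5000; interval 11.5000 ± 3.8724 = (7.63, 15.37).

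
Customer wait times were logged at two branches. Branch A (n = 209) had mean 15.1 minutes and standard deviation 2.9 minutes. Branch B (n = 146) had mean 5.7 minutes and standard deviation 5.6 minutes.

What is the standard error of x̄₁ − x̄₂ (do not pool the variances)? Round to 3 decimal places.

0.505

Standard errors of each mean: 2.9/√209 = 0.2006 and 5.6/√146 = 0.4635.
SE(x̄₁ − x̄₂) = √(0.2006² + 0.4635²) = 0.5050 for independent samples with unequal variances.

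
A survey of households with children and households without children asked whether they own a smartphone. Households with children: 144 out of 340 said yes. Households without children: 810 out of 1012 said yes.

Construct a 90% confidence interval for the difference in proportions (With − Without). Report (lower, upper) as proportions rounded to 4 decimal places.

p̂₁ = 144/340 = 0.4235 and p̂₂ = 810/1012 = 0.8004.
SE₁ = √(p̂₁(1−p̂₁)/n₁) = √(0.4235·0.5765/340) = 0.02680; SE₂ = √(0.8004·0.1996/1012) = 0.01256.
Independent samples: SE of the difference = √(SE₁² + SE₂²) = √(0.00071824 + 0.0001577536) = 0.02960.
z* for 90% confidence is 1.645, so the margin of error is 1.645 × 0.02960 = 0.04869.
Point estimate p̂₁ − p̂₂ = 0.4235 − 0.8004 = -0.3769.
-0.3769 ± 0.04869 → (-0.4256, -0.3282).

(-0.4256, -0.3282)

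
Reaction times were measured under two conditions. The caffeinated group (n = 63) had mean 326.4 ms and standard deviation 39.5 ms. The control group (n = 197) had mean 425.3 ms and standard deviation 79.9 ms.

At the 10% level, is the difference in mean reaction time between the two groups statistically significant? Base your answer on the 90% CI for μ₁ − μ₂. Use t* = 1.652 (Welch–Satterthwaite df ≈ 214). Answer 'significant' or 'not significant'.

significant

SE₁ = s₁/√n₁ = 39.5/√63 = 4.9765; SE₂ = 79.9/√197 = 5.6926.
Independent samples, unequal variances: SE_diff = √(SE₁² + SE₂²) = √(24.76555225 + 32.40569476) = 7.5612.
t* = 1.652, so margin of error = 1.652 × 7.5612 = 12.4911.
Difference in means = 326.4 − 425.3 = -98.9000.
-98.9000 ± 12.4911 → (-111.3911, -86.4089).
The interval (-111.3911, -86.4089) does not contain 0, so the difference is significant.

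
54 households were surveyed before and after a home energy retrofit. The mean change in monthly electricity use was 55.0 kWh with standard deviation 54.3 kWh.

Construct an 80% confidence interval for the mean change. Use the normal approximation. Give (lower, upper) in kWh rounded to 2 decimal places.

(45.53, 64.47)

Paired design: SE = s_d/√n = 54.3/√54 = 7.3893.
z* = 1.282; margin of error = 1.282 × 7.3893 = 9.4731.
55.0 ± 9.4731 → (45.53, 64.47).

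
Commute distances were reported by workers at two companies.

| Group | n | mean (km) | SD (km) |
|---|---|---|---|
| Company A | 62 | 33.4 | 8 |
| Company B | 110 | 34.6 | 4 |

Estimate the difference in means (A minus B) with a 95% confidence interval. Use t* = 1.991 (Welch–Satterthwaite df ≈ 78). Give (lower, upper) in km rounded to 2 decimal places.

Per-group SEs: s₁/√n₁ = 8/√62 = 1.0160, s₂/√n₂ = 4/√110 = 0.3814.
Unpooled SE of the difference: √(1.032256 + 0.14546596) = 1.0852.
Margin of error = t* · SE = 1.991 × 1.0852 = 2.1606.
x̄₁ − x̄₂ = 33.4 − 34.6 = -1.2000.
CI: -1.2000 ± 2.1606 = (-3.36, 0.96).

(-3.36, 0.96)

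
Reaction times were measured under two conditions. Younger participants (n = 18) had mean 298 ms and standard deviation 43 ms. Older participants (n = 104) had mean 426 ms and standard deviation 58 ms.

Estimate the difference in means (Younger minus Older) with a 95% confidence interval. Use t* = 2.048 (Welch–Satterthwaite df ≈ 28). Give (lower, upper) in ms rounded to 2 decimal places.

SE₁ = s₁/√n₁ = 43/√18 = 10.1352; SE₂ = 58/√104 = 5.6874.
Independent samples, unequal variances: SE_diff = √(SE₁² + SE₂²) = √(102.72227904 + 32.34651876) = 11.6219.
t* = 2.048, so margin of error = 2.048 × 11.6219 = 23.8017.
Difference in means = 298 − 426 = -128.0000.
-128.0000 ± 23.8017 → (-151.80, -104.20).

(-151.80, -104.20)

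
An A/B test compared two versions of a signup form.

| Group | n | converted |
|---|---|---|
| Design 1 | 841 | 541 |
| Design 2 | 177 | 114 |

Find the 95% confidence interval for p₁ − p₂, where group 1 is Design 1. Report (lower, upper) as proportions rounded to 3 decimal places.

(-0.078, 0.077)

Sample proportions: 541/841 = 0.6433, 114/177 = 0.6441.
Each SE is √(p̂(1−p̂)/n): √(0.6433·0.3567/841) = 0.01652 and √(0.6441·0.3559/177) = 0.03599.
SE(p̂₁ − p̂₂) = √(SE₁² + SE₂²) = √(0.0002729104 + 0.0012952801) = 0.03960, since the two samples are independent.
At 95% confidence z* = 1.960; margin = 1.960 × 0.03960 = 0.07762.
The difference is 0.6433 − 0.6441 = -0.0008, so the interval is -0.0008 ± 0.07762 = (-0.078, 0.077).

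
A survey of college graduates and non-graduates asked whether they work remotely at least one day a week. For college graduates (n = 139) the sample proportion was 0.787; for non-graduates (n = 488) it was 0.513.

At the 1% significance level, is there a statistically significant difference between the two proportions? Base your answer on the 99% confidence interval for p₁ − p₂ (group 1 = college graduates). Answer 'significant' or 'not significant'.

Each SE is √(p̂(1−p̂)/n): √(0.7870·0.2130/139) = 0.03473 and √(0.5130·0.4870/488) = 0.02263.
SE(p̂₁ − p̂₂) = √(SE₁² + SE₂²) = √(0.0012061729 + 0.0005121169) = 0.04145, since the two samples are independent.
At 99% confidence z* = 2.576; margin = 2.576 × 0.04145 = 0.10678.
The difference is 0.7870 − 0.5130 = 0.2740, so the interval is 0.2740 ± 0.10678 = (0.16722, 0.38078).
The interval (0.16722, 0.38078) does not contain 0, so the difference is significant.

significant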